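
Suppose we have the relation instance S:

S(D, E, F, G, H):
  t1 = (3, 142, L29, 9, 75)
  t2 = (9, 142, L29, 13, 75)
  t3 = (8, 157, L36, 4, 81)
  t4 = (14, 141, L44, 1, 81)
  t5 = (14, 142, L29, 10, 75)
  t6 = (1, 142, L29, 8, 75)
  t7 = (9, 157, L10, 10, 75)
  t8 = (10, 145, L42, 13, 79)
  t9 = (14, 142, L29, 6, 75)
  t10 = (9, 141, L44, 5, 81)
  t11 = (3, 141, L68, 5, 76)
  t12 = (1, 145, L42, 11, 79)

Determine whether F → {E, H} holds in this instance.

Yes

F=L29: rows 1, 2, 5, 6, 9 → {E,H} = (142, 75), (142, 75), (142, 75), (142, 75), (142, 75) ✓
F=L36: row 3 → {E,H} = (157, 81) ✓
F=L44: rows 4, 10 → {E,H} = (141, 81), (141, 81) ✓
F=L10: row 7 → {E,H} = (157, 75) ✓
F=L42: rows 8, 12 → {E,H} = (145, 79), (145, 79) ✓
F=L68: row 11 → {E,H} = (141, 76) ✓
Every F value is associated with a single {E, H} value, so F → {E, H} holds.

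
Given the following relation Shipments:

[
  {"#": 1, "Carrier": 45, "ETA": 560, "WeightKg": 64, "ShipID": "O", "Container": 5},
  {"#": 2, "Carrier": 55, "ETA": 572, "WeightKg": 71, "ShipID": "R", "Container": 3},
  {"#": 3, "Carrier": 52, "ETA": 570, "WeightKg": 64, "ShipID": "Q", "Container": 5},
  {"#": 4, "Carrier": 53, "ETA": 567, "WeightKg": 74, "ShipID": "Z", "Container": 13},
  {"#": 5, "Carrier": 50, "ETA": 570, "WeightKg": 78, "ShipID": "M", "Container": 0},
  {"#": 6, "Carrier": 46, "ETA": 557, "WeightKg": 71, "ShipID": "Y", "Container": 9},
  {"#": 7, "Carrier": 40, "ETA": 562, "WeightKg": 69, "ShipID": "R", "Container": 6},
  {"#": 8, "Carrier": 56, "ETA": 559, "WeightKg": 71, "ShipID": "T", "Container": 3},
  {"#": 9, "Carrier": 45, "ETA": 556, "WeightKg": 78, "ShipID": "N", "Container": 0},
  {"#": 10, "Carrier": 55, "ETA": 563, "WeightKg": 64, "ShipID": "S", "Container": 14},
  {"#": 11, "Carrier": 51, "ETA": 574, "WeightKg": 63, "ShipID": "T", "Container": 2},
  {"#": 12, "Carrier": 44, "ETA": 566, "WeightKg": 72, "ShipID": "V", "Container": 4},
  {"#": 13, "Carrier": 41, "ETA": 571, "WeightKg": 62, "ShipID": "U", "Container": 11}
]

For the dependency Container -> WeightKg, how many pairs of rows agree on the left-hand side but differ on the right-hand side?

Container=5: all 2 rows agree on WeightKg — 0 pairs.
Container=3: all 2 rows agree on WeightKg — 0 pairs.
Container=0: all 2 rows agree on WeightKg — 0 pairs.

0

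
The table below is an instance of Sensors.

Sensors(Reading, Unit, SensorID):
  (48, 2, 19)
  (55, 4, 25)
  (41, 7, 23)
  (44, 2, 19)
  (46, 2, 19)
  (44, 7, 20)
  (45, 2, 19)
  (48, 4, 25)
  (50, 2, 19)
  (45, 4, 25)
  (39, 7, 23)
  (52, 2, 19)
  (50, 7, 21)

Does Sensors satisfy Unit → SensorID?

Unit=2: 6 rows → SensorID = 19, 19, 19, 19, 19, 19 ✓
Unit=4: 3 rows → SensorID = 25, 25, 25 ✓
Unit=7: 4 rows → SensorID takes values {23, 20, 21} — violation
Two rows agree on Unit but differ on SensorID, so Unit → SensorID does not hold.

No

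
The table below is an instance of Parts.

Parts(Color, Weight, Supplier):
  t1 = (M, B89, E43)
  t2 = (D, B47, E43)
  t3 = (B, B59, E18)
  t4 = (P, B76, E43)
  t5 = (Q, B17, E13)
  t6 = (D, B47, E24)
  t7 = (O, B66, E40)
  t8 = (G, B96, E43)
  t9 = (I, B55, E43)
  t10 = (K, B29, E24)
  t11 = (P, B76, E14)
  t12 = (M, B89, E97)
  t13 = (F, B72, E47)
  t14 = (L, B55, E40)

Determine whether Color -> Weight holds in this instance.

Color=M: rows 1, 12 → Weight = B89, B89 ✓
Color=D: rows 2, 6 → Weight = B47, B47 ✓
Color=B: row 3 → Weight = B59 ✓
Color=P: rows 4, 11 → Weight = B76, B76 ✓
Color=Q: row 5 → Weight = B17 ✓
Color=O: row 7 → Weight = B66 ✓
Color=G: row 8 → Weight = B96 ✓
Color=I: row 9 → Weight = B55 ✓
Color=K: row 10 → Weight = B29 ✓
Color=F: row 13 → Weight = B72 ✓
Color=L: row 14 → Weight = B55 ✓
Every Color value is associated with a single Weight value, so Color -> Weight holds.

Yes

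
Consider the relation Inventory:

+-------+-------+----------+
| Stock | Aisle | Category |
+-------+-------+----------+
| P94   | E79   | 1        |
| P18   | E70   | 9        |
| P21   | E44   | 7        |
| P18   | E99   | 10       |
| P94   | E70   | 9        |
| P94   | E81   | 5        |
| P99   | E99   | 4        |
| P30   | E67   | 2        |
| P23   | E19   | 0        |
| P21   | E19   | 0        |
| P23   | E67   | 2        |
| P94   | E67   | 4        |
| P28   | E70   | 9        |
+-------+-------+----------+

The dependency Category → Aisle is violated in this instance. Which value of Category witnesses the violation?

4

Category=1: 1 row → Aisle = E79 ✓
Category=9: 3 rows → Aisle = E70, E70, E70 ✓
Category=7: 1 row → Aisle = E44 ✓
Category=10: 1 row → Aisle = E99 ✓
Category=5: 1 row → Aisle = E81 ✓
Category=4: 2 rows → Aisle takes values {E99, E67} — violation
Category=2: 2 rows → Aisle = E67, E67 ✓
Category=0: 2 rows → Aisle = E19, E19 ✓
The only Category value with inconsistent Aisle is Category=4.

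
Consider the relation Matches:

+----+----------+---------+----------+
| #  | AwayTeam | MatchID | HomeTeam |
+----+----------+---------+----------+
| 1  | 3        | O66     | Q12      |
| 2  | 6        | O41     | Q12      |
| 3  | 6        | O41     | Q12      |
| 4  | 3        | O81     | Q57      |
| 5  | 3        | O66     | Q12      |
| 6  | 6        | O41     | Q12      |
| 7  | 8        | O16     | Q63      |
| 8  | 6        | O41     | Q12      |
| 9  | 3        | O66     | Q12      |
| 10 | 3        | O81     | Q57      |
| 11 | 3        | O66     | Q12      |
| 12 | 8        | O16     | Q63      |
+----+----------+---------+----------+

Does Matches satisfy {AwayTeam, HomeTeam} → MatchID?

(AwayTeam=3, HomeTeam=Q12): rows 1, 5, 9, 11 → MatchID = O66, O66, O66, O66 ✓
(AwayTeam=6, HomeTeam=Q12): rows 2, 3, 6, 8 → MatchID = O41, O41, O41, O41 ✓
(AwayTeam=3, HomeTeam=Q57): rows 4, 10 → MatchID = O81, O81 ✓
(AwayTeam=8, HomeTeam=Q63): rows 7, 12 → MatchID = O16, O16 ✓
Every {AwayTeam, HomeTeam} value is associated with a single MatchID value, so {AwayTeam, HomeTeam} → MatchID holds.

Yes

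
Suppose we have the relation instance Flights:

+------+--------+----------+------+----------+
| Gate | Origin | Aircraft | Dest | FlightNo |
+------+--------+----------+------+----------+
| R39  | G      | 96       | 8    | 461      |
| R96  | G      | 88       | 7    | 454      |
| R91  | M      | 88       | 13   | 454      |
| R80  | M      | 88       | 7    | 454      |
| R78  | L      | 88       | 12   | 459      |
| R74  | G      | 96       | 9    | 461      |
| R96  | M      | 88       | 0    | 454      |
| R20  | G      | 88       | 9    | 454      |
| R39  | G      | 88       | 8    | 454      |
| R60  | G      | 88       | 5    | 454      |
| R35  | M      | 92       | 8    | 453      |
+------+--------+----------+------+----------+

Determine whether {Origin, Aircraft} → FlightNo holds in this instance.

Yes

(Origin=G, Aircraft=96): 2 rows → FlightNo = 461, 461 ✓
(Origin=G, Aircraft=88): 4 rows → FlightNo = 454, 454, 454, 454 ✓
(Origin=M, Aircraft=88): 3 rows → FlightNo = 454, 454, 454 ✓
(Origin=L, Aircraft=88): 1 row → FlightNo = 459 ✓
(Origin=M, Aircraft=92): 1 row → FlightNo = 453 ✓
Every {Origin, Aircraft} value is associated with a single FlightNo value, so {Origin, Aircraft} → FlightNo holds.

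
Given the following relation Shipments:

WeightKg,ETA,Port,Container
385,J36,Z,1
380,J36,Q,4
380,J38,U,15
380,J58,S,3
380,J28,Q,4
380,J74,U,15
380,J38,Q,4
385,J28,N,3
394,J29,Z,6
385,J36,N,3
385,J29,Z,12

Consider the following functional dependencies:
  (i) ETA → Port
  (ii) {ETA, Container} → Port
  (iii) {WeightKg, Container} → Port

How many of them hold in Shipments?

(i) ETA → Port: ETA=J36: 3 rows → Port takes values {Z, Q, N} — violation; ETA=J38: 2 rows → Port takes values {U, Q} — violation; ETA=J28: 2 rows → Port takes values {Q, N} — violation — fails.
(ii) {ETA, Container} → Port: every LHS value maps to a single RHS value — holds.
(iii) {WeightKg, Container} → Port: every LHS value maps to a single RHS value — holds.
2 of the 3 dependencies hold.

2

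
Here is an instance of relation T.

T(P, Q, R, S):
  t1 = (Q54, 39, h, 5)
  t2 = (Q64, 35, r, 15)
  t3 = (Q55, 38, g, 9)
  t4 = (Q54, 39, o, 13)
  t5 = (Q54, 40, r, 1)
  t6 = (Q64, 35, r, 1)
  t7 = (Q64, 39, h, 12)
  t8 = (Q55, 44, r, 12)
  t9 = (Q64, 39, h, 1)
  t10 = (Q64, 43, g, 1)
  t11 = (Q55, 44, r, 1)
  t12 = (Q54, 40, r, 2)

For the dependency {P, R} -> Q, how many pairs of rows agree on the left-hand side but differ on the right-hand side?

0

(P=Q64, R=r): all 2 rows agree on Q — 0 pairs.
(P=Q54, R=r): all 2 rows agree on Q — 0 pairs.
(P=Q64, R=h): all 2 rows agree on Q — 0 pairs.
(P=Q55, R=r): all 2 rows agree on Q — 0 pairs.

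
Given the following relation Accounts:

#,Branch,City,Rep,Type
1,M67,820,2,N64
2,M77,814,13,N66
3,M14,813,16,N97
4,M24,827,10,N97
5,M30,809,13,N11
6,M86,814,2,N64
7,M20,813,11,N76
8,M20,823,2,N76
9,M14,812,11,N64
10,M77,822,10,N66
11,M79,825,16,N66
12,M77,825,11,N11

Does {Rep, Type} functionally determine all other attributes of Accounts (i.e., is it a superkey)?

No

Rows 1 and 6 have the same {Rep, Type} value (Rep=2, Type=N64) but are distinct tuples, so {Rep, Type} does not determine every attribute — not a superkey.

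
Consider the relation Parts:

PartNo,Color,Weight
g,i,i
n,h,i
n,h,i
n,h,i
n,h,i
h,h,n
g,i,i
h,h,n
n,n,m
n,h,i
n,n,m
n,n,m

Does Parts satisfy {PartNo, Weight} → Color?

(PartNo=g, Weight=i): 2 rows → Color = i, i ✓
(PartNo=n, Weight=i): 5 rows → Color = h, h, h, h, h ✓
(PartNo=h, Weight=n): 2 rows → Color = h, h ✓
(PartNo=n, Weight=m): 3 rows → Color = n, n, n ✓
Every {PartNo, Weight} value is associated with a single Color value, so {PartNo, Weight} → Color holds.

Yes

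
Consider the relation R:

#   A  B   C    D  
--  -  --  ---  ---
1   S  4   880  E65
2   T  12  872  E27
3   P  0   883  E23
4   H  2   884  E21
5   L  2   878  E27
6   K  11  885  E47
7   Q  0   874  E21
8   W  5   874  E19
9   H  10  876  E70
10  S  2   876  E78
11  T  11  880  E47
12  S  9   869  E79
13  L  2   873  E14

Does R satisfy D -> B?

D=E65: row 1 → B = 4 ✓
D=E27: rows 2, 5 → B takes values {12, 2} — violation
D=E23: row 3 → B = 0 ✓
D=E21: rows 4, 7 → B takes values {2, 0} — violation
D=E47: rows 6, 11 → B = 11, 11 ✓
D=E19: row 8 → B = 5 ✓
D=E70: row 9 → B = 10 ✓
D=E78: row 10 → B = 2 ✓
D=E79: row 12 → B = 9 ✓
D=E14: row 13 → B = 2 ✓
Two rows agree on D but differ on B, so D -> B does not hold.

No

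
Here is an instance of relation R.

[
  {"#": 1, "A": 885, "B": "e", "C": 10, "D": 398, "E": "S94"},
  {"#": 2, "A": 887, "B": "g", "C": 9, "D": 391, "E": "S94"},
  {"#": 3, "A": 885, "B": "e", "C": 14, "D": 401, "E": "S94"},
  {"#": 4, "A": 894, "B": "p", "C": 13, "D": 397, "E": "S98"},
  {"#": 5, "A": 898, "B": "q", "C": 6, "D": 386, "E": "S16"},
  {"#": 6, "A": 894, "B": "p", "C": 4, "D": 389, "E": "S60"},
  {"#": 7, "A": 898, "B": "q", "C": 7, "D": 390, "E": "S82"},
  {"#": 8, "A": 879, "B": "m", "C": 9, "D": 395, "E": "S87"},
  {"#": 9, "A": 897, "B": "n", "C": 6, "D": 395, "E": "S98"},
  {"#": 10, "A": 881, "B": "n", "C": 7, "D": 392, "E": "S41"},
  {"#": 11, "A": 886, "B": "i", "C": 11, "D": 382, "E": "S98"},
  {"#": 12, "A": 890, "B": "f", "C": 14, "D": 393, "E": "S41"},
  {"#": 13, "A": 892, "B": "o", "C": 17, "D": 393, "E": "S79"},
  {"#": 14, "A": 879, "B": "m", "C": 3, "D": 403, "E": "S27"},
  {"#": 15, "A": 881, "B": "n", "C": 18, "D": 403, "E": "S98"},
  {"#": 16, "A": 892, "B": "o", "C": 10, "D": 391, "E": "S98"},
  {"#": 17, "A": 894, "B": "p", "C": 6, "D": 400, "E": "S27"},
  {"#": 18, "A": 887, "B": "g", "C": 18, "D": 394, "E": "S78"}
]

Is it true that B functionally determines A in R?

No

B=e: rows 1, 3 → A = 885, 885 ✓
B=g: rows 2, 18 → A = 887, 887 ✓
B=p: rows 4, 6, 17 → A = 894, 894, 894 ✓
B=q: rows 5, 7 → A = 898, 898 ✓
B=m: rows 8, 14 → A = 879, 879 ✓
B=n: rows 9, 10, 15 → A takes values {897, 881} — violation
B=i: row 11 → A = 886 ✓
B=f: row 12 → A = 890 ✓
B=o: rows 13, 16 → A = 892, 892 ✓
Two rows agree on B but differ on A, so B → A does not hold.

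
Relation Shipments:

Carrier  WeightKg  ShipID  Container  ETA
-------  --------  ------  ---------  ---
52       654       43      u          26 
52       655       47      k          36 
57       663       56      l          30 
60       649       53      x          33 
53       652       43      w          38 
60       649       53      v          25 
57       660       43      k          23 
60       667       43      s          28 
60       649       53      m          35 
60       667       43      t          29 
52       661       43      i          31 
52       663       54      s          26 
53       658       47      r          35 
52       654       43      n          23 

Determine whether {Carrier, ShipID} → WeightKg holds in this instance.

No

(Carrier=52, ShipID=43): 3 rows → WeightKg takes values {654, 661} — violation
(Carrier=52, ShipID=47): 1 row → WeightKg = 655 ✓
(Carrier=57, ShipID=56): 1 row → WeightKg = 663 ✓
(Carrier=60, ShipID=53): 3 rows → WeightKg = 649, 649, 649 ✓
(Carrier=53, ShipID=43): 1 row → WeightKg = 652 ✓
(Carrier=57, ShipID=43): 1 row → WeightKg = 660 ✓
(Carrier=60, ShipID=43): 2 rows → WeightKg = 667, 667 ✓
(Carrier=52, ShipID=54): 1 row → WeightKg = 663 ✓
(Carrier=53, ShipID=47): 1 row → WeightKg = 658 ✓
Two rows agree on {Carrier, ShipID} but differ on WeightKg, so {Carrier, ShipID} → WeightKg does not hold.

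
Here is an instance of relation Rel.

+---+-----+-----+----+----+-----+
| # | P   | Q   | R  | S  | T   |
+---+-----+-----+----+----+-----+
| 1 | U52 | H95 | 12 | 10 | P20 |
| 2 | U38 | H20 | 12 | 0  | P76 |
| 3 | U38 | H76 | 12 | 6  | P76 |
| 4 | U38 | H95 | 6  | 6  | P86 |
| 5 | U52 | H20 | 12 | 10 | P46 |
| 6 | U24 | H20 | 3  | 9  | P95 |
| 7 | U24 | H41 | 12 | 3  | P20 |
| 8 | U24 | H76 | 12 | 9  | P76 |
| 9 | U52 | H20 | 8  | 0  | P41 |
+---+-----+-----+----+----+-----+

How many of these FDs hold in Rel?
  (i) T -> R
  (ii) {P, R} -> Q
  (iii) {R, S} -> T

1

(i) T -> R: every LHS value maps to a single RHS value — holds.
(ii) {P, R} -> Q: (P=U52, R=12): rows 1, 5 → Q takes values {H95, H20} — violation; (P=U38, R=12): rows 2, 3 → Q takes values {H20, H76} — violation; (P=U24, R=12): rows 7, 8 → Q takes values {H41, H76} — violation — fails.
(iii) {R, S} -> T: (R=12, S=10): rows 1, 5 → T takes values {P20, P46} — violation — fails.
1 of the 3 dependencies holds.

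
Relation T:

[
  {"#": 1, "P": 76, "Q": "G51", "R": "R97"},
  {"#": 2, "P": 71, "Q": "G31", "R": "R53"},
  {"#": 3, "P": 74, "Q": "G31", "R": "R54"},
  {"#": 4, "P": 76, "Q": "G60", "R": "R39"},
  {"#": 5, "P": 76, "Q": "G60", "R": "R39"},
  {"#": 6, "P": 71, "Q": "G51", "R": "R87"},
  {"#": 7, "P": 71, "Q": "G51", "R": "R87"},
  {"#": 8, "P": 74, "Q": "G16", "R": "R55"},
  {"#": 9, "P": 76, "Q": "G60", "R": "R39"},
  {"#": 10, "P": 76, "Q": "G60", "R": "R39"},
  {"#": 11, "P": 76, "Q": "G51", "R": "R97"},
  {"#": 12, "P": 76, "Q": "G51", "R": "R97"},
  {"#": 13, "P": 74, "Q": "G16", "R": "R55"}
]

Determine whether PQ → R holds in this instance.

(P=76, Q=G51): rows 1, 11, 12 → R = R97, R97, R97 ✓
(P=71, Q=G31): row 2 → R = R53 ✓
(P=74, Q=G31): row 3 → R = R54 ✓
(P=76, Q=G60): rows 4, 5, 9, 10 → R = R39, R39, R39, R39 ✓
(P=71, Q=G51): rows 6, 7 → R = R87, R87 ✓
(P=74, Q=G16): rows 8, 13 → R = R55, R55 ✓
Every PQ value is associated with a single R value, so PQ → R holds.

Yes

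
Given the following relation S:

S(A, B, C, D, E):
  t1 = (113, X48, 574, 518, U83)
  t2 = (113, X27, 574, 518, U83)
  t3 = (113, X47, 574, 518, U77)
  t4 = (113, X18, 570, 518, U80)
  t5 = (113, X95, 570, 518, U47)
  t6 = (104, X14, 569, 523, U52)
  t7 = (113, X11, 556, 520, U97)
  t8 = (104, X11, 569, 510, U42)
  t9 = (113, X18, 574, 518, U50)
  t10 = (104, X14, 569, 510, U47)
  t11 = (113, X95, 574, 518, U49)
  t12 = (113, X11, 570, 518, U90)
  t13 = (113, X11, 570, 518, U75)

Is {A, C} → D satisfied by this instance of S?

(A=113, C=574): rows 1, 2, 3, 9, 11 → D = 518, 518, 518, 518, 518 ✓
(A=113, C=570): rows 4, 5, 12, 13 → D = 518, 518, 518, 518 ✓
(A=104, C=569): rows 6, 8, 10 → D takes values {523, 510} — violation
(A=113, C=556): row 7 → D = 520 ✓
Two rows agree on {A, C} but differ on D, so {A, C} → D does not hold.

No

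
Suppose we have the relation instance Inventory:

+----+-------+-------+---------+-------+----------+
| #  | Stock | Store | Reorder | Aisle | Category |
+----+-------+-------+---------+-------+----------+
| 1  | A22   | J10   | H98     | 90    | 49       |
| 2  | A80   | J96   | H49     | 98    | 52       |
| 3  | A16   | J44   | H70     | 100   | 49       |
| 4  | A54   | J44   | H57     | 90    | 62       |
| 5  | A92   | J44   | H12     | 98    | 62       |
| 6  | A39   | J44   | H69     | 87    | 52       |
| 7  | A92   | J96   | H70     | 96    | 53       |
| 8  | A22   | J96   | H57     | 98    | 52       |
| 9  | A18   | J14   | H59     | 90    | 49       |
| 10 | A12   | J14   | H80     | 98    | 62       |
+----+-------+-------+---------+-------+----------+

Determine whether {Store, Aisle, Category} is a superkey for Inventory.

Rows 2 and 8 have the same {Store, Aisle, Category} value (Store=J96, Aisle=98, Category=52) but are distinct tuples, so {Store, Aisle, Category} does not determine every attribute — not a superkey.

No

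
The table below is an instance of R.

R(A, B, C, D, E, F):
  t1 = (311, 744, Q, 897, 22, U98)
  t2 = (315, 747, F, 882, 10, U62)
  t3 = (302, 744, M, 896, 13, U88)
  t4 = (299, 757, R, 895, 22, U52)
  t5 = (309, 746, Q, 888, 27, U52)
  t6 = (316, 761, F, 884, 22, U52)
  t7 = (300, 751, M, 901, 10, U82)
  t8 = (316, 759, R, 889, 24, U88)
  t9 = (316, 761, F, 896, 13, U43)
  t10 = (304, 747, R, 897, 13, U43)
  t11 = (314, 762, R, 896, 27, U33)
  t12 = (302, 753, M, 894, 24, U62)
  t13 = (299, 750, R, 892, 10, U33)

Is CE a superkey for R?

Yes

All 13 rows have distinct CE values, so CE → (all attributes) holds and CE is a superkey.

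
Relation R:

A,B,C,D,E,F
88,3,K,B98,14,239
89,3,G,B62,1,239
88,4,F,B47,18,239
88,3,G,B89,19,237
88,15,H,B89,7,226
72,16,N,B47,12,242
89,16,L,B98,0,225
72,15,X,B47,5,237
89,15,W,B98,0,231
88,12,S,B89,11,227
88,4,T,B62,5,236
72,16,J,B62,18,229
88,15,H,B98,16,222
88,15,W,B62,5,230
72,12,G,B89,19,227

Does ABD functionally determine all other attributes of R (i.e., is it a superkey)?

All 15 rows have distinct ABD values, so ABD → (all attributes) holds and ABD is a superkey.

Yes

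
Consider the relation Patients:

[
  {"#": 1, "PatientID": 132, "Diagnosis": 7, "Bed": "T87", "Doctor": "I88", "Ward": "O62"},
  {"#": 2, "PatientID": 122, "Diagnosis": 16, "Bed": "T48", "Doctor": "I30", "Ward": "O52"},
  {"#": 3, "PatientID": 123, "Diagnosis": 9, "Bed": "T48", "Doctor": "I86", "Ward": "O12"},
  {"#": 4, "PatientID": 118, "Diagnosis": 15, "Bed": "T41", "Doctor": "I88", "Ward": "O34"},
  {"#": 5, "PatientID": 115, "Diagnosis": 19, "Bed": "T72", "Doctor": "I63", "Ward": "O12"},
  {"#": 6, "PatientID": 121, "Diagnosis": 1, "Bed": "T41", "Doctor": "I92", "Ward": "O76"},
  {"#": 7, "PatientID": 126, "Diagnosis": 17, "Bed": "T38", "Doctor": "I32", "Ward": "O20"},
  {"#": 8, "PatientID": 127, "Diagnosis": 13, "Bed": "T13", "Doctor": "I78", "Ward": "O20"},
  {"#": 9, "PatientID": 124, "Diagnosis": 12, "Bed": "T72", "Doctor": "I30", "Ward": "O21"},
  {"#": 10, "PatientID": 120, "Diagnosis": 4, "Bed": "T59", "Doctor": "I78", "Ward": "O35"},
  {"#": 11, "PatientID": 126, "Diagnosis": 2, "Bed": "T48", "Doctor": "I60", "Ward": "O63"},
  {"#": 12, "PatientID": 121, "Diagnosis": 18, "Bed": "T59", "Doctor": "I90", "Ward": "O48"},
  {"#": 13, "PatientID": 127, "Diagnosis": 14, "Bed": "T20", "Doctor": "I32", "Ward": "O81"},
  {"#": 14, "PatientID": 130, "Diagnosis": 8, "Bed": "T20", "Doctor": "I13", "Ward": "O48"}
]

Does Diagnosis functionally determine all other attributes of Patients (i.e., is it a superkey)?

Yes

All 14 rows have distinct Diagnosis values, so Diagnosis → (all attributes) holds and Diagnosis is a superkey.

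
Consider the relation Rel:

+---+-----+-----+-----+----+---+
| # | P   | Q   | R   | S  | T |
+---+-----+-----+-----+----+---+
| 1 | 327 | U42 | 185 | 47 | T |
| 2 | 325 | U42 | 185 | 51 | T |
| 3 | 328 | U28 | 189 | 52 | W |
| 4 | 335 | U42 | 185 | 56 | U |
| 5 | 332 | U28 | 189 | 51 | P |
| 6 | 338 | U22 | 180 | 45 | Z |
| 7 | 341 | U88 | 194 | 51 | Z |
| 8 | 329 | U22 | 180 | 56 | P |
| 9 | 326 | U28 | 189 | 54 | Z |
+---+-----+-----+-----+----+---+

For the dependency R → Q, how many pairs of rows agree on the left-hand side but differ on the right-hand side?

0

R=185: all 3 rows agree on Q — 0 pairs.
R=189: all 3 rows agree on Q — 0 pairs.
R=180: all 2 rows agree on Q — 0 pairs.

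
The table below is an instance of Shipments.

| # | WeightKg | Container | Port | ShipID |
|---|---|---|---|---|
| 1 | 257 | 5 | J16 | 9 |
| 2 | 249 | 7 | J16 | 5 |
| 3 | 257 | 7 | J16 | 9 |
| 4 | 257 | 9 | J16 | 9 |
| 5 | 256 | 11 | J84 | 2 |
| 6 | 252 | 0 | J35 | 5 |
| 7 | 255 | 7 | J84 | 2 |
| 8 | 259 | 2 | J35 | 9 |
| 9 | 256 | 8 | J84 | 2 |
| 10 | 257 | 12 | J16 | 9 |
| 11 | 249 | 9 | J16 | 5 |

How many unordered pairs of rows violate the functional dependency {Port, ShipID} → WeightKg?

2

(Port=J16, ShipID=9): all 4 rows agree on WeightKg — 0 pairs.
(Port=J16, ShipID=5): all 2 rows agree on WeightKg — 0 pairs.
(Port=J84, ShipID=2): violating pairs (5,7), (7,9) — 2 pairs.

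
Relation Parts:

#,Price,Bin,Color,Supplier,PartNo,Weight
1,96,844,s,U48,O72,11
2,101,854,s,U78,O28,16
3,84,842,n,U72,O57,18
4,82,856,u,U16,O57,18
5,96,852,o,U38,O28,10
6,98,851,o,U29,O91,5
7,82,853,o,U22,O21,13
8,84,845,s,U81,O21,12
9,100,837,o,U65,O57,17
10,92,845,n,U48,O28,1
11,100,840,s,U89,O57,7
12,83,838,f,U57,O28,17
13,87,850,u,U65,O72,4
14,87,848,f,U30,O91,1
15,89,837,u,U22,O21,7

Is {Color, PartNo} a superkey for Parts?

Yes

All 15 rows have distinct {Color, PartNo} values, so {Color, PartNo} → (all attributes) holds and {Color, PartNo} is a superkey.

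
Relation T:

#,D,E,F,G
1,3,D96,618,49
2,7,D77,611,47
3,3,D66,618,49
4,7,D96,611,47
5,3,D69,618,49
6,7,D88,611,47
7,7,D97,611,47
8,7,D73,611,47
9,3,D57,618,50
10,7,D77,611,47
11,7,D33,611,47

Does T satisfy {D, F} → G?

(D=3, F=618): rows 1, 3, 5, 9 → G takes values {49, 50} — violation
(D=7, F=611): rows 2, 4, 6, 7, 8, 10, 11 → G = 47, 47, 47, 47, 47, 47, 47 ✓
Two rows agree on {D, F} but differ on G, so {D, F} → G does not hold.

No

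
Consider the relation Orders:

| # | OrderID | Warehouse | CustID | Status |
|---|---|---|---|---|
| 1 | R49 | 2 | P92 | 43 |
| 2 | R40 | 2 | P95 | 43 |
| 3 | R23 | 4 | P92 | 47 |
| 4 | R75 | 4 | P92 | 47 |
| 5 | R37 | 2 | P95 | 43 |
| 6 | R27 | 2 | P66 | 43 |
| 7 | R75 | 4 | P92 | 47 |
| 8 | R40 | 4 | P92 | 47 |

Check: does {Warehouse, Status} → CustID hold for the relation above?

No

(Warehouse=2, Status=43): rows 1, 2, 5, 6 → CustID takes values {P92, P95, P66} — violation
(Warehouse=4, Status=47): rows 3, 4, 7, 8 → CustID = P92, P92, P92, P92 ✓
Two rows agree on {Warehouse, Status} but differ on CustID, so {Warehouse, Status} → CustID does not hold.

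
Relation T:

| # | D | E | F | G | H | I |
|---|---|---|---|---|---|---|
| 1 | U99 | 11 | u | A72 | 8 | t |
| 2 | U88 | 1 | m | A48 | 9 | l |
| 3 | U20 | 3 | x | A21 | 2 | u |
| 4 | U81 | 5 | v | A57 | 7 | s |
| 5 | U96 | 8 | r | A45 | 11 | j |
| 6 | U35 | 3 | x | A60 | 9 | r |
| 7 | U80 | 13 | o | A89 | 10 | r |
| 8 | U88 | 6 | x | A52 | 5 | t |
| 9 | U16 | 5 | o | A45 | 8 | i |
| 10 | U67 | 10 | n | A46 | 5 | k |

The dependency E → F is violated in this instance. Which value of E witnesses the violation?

5

E=11: row 1 → F = u ✓
E=1: row 2 → F = m ✓
E=3: rows 3, 6 → F = x, x ✓
E=5: rows 4, 9 → F takes values {v, o} — violation
E=8: row 5 → F = r ✓
E=13: row 7 → F = o ✓
E=6: row 8 → F = x ✓
E=10: row 10 → F = n ✓
The only E value with inconsistent F is E=5.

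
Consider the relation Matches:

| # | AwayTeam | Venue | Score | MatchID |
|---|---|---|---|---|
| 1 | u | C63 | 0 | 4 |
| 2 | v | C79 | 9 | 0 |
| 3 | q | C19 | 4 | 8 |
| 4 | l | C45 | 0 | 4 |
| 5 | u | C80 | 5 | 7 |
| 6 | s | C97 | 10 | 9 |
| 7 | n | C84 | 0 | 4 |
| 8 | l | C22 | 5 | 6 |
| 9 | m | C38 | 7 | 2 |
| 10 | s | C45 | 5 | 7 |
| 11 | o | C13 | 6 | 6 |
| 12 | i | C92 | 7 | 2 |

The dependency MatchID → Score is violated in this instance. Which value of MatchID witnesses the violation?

MatchID=4: rows 1, 4, 7 → Score = 0, 0, 0 ✓
MatchID=0: row 2 → Score = 9 ✓
MatchID=8: row 3 → Score = 4 ✓
MatchID=7: rows 5, 10 → Score = 5, 5 ✓
MatchID=9: row 6 → Score = 10 ✓
MatchID=6: rows 8, 11 → Score takes values {5, 6} — violation
MatchID=2: rows 9, 12 → Score = 7, 7 ✓
The only MatchID value with inconsistent Score is MatchID=6.

6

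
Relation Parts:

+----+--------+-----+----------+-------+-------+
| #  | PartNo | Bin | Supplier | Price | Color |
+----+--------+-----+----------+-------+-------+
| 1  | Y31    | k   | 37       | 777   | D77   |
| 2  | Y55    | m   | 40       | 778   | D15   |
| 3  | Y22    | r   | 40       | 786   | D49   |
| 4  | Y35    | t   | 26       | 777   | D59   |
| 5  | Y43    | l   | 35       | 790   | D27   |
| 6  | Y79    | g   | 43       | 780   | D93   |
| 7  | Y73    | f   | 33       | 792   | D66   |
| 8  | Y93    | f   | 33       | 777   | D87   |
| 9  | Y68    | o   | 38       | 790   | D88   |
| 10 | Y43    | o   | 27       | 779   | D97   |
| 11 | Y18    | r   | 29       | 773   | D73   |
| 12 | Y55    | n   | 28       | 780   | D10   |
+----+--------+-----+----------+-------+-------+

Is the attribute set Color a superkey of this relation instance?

Yes

All 12 rows have distinct Color values, so Color → (all attributes) holds and Color is a superkey.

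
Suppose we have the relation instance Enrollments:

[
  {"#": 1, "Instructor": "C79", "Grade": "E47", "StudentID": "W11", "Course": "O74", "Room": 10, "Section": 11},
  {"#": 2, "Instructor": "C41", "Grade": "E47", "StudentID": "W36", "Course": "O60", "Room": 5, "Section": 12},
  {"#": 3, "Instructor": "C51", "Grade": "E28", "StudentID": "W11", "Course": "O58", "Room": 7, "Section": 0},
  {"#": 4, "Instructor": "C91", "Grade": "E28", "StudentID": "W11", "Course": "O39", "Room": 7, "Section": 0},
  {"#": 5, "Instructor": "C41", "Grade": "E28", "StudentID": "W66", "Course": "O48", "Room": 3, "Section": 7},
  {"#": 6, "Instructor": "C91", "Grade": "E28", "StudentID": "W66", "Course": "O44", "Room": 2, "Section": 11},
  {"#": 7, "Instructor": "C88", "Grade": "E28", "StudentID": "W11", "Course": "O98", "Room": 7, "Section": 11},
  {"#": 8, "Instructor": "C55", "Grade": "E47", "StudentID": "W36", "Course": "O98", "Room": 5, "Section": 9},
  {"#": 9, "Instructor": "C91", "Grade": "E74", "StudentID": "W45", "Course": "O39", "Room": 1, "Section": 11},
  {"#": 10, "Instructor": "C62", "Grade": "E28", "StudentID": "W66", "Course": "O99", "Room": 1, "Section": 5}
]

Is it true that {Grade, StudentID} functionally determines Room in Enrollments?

No

(Grade=E47, StudentID=W11): row 1 → Room = 10 ✓
(Grade=E47, StudentID=W36): rows 2, 8 → Room = 5, 5 ✓
(Grade=E28, StudentID=W11): rows 3, 4, 7 → Room = 7, 7, 7 ✓
(Grade=E28, StudentID=W66): rows 5, 6, 10 → Room takes values {3, 2, 1} — violation
(Grade=E74, StudentID=W45): row 9 → Room = 1 ✓
Two rows agree on {Grade, StudentID} but differ on Room, so {Grade, StudentID} -> Room does not hold.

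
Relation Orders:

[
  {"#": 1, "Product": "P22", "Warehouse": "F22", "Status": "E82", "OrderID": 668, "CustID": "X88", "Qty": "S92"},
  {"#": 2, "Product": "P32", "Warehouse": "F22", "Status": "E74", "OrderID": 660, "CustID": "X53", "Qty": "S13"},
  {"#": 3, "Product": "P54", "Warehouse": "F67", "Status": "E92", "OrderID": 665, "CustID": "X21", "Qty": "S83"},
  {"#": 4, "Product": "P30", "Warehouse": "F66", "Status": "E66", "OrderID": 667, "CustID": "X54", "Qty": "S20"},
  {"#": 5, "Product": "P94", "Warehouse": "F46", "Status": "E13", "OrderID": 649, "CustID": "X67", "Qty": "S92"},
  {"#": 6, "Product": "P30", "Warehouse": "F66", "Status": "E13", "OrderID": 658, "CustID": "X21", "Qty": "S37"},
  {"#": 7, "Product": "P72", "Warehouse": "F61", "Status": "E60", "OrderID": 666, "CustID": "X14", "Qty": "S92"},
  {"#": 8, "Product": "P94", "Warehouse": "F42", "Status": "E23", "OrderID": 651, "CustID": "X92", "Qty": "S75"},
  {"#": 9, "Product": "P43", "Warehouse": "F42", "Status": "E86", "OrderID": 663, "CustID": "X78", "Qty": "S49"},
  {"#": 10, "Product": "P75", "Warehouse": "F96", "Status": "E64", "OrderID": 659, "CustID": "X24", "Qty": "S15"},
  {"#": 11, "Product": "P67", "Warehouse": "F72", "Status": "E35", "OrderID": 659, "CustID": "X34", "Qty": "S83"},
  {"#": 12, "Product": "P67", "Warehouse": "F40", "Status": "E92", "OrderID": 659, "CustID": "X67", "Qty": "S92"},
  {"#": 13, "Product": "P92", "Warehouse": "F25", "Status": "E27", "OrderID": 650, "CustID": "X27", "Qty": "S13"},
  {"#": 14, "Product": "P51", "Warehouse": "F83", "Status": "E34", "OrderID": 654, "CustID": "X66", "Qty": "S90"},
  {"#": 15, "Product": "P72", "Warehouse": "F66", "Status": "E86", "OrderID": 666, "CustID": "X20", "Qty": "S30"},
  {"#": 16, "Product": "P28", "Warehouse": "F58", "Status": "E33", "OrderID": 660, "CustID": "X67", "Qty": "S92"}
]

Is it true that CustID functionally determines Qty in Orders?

No

CustID=X88: row 1 → Qty = S92 ✓
CustID=X53: row 2 → Qty = S13 ✓
CustID=X21: rows 3, 6 → Qty takes values {S83, S37} — violation
CustID=X54: row 4 → Qty = S20 ✓
CustID=X67: rows 5, 12, 16 → Qty = S92, S92, S92 ✓
CustID=X14: row 7 → Qty = S92 ✓
CustID=X92: row 8 → Qty = S75 ✓
CustID=X78: row 9 → Qty = S49 ✓
CustID=X24: row 10 → Qty = S15 ✓
CustID=X34: row 11 → Qty = S83 ✓
CustID=X27: row 13 → Qty = S13 ✓
CustID=X66: row 14 → Qty = S90 ✓
CustID=X20: row 15 → Qty = S30 ✓
Two rows agree on CustID but differ on Qty, so CustID → Qty does not hold.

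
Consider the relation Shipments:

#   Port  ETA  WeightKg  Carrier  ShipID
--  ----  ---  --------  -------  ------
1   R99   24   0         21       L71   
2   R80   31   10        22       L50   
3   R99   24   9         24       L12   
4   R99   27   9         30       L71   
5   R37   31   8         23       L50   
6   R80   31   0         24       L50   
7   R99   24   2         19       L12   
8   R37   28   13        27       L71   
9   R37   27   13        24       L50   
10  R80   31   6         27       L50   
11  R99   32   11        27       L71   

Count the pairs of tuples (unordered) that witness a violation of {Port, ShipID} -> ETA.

4

(Port=R99, ShipID=L71): violating pairs (1,4), (1,11), (4,11) — 3 pairs.
(Port=R80, ShipID=L50): all 3 rows agree on ETA — 0 pairs.
(Port=R99, ShipID=L12): all 2 rows agree on ETA — 0 pairs.
(Port=R37, ShipID=L50): violating pairs (5,9) — 1 pair.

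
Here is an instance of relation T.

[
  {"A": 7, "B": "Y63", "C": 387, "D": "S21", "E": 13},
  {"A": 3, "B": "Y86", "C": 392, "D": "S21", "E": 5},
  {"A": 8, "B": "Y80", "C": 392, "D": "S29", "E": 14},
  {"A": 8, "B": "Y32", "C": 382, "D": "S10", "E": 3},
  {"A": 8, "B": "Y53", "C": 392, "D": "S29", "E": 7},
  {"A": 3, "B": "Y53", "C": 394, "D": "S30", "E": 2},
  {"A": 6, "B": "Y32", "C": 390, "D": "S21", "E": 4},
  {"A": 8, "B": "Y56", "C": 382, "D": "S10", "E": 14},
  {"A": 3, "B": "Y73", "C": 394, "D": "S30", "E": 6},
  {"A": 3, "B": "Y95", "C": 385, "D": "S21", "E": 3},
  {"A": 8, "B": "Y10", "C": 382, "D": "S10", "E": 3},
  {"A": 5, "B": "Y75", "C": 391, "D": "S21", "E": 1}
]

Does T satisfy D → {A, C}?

D=S21: 5 rows → {A,C} takes values {(7, 387), (3, 392), (6, 390), (3, 385), (5, 391)} — violation
D=S29: 2 rows → {A,C} = (8, 392), (8, 392) ✓
D=S10: 3 rows → {A,C} = (8, 382), (8, 382), (8, 382) ✓
D=S30: 2 rows → {A,C} = (3, 394), (3, 394) ✓
Two rows agree on D but differ on {A, C}, so D → {A, C} does not hold.

No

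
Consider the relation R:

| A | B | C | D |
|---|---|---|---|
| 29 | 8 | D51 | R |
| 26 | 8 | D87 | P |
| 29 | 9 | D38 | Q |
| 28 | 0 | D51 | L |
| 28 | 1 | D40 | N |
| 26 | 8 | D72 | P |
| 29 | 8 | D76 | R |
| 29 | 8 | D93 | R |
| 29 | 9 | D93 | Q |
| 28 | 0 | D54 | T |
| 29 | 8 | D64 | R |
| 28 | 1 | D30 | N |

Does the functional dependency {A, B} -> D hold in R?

(A=29, B=8): 4 rows → D = R, R, R, R ✓
(A=26, B=8): 2 rows → D = P, P ✓
(A=29, B=9): 2 rows → D = Q, Q ✓
(A=28, B=0): 2 rows → D takes values {L, T} — violation
(A=28, B=1): 2 rows → D = N, N ✓
Two rows agree on {A, B} but differ on D, so {A, B} -> D does not hold.

No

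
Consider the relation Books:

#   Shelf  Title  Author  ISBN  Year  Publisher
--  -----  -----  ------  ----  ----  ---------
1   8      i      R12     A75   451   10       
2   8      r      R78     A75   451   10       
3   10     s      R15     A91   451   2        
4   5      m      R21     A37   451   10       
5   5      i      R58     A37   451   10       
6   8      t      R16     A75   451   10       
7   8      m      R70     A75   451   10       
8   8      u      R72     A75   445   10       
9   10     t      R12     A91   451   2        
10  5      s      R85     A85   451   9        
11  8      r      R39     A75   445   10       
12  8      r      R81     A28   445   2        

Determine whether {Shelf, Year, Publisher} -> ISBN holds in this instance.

Yes

(Shelf=8, Year=451, Publisher=10): rows 1, 2, 6, 7 → ISBN = A75, A75, A75, A75 ✓
(Shelf=10, Year=451, Publisher=2): rows 3, 9 → ISBN = A91, A91 ✓
(Shelf=5, Year=451, Publisher=10): rows 4, 5 → ISBN = A37, A37 ✓
(Shelf=8, Year=445, Publisher=10): rows 8, 11 → ISBN = A75, A75 ✓
(Shelf=5, Year=451, Publisher=9): row 10 → ISBN = A85 ✓
(Shelf=8, Year=445, Publisher=2): row 12 → ISBN = A28 ✓
Every {Shelf, Year, Publisher} value is associated with a single ISBN value, so {Shelf, Year, Publisher} -> ISBN holds.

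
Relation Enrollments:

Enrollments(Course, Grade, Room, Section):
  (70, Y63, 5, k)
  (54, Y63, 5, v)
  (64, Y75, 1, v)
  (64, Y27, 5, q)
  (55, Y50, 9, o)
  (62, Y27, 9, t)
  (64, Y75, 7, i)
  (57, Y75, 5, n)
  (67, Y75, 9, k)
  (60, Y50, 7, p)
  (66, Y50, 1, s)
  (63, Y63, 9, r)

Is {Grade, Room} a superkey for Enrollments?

No

Two distinct rows share (Grade=Y63, Room=5), so {Grade, Room} does not determine every attribute — not a superkey.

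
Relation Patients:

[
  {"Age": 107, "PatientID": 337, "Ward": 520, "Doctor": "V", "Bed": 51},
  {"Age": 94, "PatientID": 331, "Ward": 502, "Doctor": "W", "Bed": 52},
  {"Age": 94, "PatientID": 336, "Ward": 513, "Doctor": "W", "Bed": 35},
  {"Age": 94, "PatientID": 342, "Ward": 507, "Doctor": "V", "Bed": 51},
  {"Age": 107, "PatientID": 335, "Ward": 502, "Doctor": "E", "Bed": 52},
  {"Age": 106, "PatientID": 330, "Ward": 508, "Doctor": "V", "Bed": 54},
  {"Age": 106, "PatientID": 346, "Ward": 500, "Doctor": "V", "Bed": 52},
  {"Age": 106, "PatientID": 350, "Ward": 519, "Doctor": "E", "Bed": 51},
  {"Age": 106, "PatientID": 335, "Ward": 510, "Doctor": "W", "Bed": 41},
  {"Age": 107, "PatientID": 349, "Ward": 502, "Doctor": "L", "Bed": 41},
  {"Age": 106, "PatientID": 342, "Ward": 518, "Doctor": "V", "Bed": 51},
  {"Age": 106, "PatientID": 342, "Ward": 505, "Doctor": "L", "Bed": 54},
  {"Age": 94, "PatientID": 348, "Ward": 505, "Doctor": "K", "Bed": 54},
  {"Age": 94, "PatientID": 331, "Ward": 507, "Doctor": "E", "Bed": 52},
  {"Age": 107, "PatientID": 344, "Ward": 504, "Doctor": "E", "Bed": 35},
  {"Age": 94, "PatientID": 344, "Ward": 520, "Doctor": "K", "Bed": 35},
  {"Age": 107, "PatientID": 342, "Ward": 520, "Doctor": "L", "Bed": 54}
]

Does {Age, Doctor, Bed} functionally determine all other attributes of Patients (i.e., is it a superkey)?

Yes

All 17 rows have distinct {Age, Doctor, Bed} values, so {Age, Doctor, Bed} → (all attributes) holds and {Age, Doctor, Bed} is a superkey.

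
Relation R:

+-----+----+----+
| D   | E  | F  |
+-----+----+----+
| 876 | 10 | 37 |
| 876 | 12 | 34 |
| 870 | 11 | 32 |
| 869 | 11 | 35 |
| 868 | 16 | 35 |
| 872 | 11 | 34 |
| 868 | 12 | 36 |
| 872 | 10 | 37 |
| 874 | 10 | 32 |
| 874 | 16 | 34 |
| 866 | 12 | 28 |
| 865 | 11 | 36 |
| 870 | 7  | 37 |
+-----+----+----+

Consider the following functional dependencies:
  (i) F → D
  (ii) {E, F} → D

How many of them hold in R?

0

(i) F → D: F=37: 3 rows → D takes values {876, 872, 870} — violation; F=34: 3 rows → D takes values {876, 872, 874} — violation; F=32: 2 rows → D takes values {870, 874} — violation; F=35: 2 rows → D takes values {869, 868} — violation; F=36: 2 rows → D takes values {868, 865} — violation — fails.
(ii) {E, F} → D: (E=10, F=37): 2 rows → D takes values {876, 872} — violation — fails.
None of the 2 dependencies hold.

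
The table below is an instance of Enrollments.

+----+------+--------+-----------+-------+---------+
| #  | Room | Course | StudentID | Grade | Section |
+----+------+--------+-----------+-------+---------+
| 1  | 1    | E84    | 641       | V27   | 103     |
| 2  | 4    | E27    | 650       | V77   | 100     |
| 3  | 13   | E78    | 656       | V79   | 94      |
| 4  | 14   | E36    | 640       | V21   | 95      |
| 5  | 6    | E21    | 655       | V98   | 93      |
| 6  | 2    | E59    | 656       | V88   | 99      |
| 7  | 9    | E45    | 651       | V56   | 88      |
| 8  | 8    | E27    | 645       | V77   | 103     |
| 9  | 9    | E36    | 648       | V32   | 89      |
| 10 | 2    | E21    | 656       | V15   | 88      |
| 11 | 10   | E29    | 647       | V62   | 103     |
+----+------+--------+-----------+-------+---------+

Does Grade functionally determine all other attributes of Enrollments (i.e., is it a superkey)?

No

Rows 2 and 8 have the same Grade value Grade=V77 but are distinct tuples, so Grade does not determine every attribute — not a superkey.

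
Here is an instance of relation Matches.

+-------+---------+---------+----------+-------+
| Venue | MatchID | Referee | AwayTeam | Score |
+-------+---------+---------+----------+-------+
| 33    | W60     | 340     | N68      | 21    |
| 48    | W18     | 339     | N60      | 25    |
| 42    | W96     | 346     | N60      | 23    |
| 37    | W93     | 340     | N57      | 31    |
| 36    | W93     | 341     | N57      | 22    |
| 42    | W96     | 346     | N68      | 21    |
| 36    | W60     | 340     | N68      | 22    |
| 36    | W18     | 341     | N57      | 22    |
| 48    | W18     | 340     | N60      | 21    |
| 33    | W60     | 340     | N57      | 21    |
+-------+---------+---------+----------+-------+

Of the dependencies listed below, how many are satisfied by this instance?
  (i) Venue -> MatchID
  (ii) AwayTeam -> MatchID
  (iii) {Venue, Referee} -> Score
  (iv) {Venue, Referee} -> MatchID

(i) Venue -> MatchID: Venue=36: 3 rows → MatchID takes values {W93, W60, W18} — violation — fails.
(ii) AwayTeam -> MatchID: AwayTeam=N68: 3 rows → MatchID takes values {W60, W96} — violation; AwayTeam=N60: 3 rows → MatchID takes values {W18, W96} — violation; AwayTeam=N57: 4 rows → MatchID takes values {W93, W18, W60} — violation — fails.
(iii) {Venue, Referee} -> Score: (Venue=42, Referee=346): 2 rows → Score takes values {23, 21} — violation — fails.
(iv) {Venue, Referee} -> MatchID: (Venue=36, Referee=341): 2 rows → MatchID takes values {W93, W18} — violation — fails.
None of the 4 dependencies hold.

0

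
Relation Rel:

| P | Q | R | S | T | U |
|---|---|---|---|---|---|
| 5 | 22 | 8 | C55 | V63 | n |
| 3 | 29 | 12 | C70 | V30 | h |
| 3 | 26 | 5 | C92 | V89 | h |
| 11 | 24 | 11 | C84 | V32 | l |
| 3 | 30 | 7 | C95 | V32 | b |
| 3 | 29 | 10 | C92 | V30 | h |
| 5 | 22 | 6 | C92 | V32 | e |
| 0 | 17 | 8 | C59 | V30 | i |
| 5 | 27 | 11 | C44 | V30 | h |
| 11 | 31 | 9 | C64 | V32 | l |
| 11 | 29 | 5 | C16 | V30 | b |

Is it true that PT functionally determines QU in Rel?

(P=5, T=V63): 1 row → {Q,U} = (22, n) ✓
(P=3, T=V30): 2 rows → {Q,U} = (29, h), (29, h) ✓
(P=3, T=V89): 1 row → {Q,U} = (26, h) ✓
(P=11, T=V32): 2 rows → {Q,U} takes values {(24, l), (31, l)} — violation
(P=3, T=V32): 1 row → {Q,U} = (30, b) ✓
(P=5, T=V32): 1 row → {Q,U} = (22, e) ✓
(P=0, T=V30): 1 row → {Q,U} = (17, i) ✓
(P=5, T=V30): 1 row → {Q,U} = (27, h) ✓
(P=11, T=V30): 1 row → {Q,U} = (29, b) ✓
Two rows agree on PT but differ on QU, so PT → QU does not hold.

No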